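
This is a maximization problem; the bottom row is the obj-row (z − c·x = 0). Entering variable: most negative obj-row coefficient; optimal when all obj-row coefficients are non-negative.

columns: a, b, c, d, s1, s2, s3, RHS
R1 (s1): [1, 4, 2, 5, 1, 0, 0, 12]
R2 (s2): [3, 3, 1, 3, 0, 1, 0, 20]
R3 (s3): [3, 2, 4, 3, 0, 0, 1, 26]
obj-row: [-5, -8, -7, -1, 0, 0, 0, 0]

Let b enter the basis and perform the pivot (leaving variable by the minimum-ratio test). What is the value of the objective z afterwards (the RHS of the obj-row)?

Ratio test on column b — row 1: 12/4 = 3; row 2: 20/3 = 20/3; row 3: 26/2 = 13. Minimum is 3 at row 1 (s1 leaves); pivot element 4.
Pivot on row 1; the obj-row RHS becomes 0 − (-8)·3 = 24.

24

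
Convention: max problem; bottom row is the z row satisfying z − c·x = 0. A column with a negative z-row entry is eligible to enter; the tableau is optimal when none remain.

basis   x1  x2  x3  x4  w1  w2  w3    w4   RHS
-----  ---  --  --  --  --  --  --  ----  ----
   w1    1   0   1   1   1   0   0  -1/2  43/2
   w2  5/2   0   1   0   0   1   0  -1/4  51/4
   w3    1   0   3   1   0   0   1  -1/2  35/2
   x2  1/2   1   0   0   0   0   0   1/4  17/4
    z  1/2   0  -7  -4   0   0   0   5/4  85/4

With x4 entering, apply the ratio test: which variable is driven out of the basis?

Column x4 entries and ratios — w1: (43/2)/1 = 43/2; w2: 0 ≤ 0, skip; w3: (35/2)/1 = 35/2; x2: 0 ≤ 0, skip.
Smallest ratio is 35/2 in the row of w3, so w3 leaves.

w3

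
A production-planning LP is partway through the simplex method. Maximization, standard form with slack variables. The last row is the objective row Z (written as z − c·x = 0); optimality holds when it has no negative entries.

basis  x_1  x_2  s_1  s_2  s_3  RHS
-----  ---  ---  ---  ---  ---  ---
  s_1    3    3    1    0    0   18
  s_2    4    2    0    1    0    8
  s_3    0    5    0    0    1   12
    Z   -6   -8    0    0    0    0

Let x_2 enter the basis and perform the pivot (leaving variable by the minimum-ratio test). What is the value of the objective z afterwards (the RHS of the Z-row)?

Ratio test on column x_2 — row 1: 18/3 = 6; row 2: 8/2 = 4; row 3: 12/5 = 12/5. Minimum is 12/5 at row 3 (s_3 leaves); pivot element 5.
Pivot on row 3; the Z-row RHS becomes 0 − (-8)·(12/5) = 96/5.

96/5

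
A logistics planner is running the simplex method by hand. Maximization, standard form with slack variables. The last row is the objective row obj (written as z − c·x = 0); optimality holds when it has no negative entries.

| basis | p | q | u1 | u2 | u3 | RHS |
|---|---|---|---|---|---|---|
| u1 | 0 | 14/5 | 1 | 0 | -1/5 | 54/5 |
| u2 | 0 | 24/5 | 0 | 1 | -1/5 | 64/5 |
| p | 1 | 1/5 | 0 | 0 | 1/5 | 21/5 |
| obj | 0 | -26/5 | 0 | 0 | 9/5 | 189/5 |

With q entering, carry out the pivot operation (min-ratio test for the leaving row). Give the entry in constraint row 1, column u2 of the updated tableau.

-7/12

Ratio test on column q — row 1: (54/5)/(14/5) = 27/7; row 2: (64/5)/(24/5) = 8/3; row 3: (21/5)/(1/5) = 21. Minimum is 8/3 at row 2 (u2 leaves); pivot element 24/5.
Divide row 2 by 24/5; eliminate column q from the other rows.
Row 1 update in column u2: 0 − (14/5)·(5/24) = -7/12.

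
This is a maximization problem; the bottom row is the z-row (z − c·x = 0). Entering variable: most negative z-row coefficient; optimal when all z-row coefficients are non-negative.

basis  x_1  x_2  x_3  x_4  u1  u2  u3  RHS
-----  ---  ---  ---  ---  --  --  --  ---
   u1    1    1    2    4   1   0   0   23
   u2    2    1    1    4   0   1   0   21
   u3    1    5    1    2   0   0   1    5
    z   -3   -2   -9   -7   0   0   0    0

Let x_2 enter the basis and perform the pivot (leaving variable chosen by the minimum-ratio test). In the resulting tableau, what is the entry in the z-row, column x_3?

Ratio test on column x_2 — row 1: 23/1 = 23; row 2: 21/1 = 21; row 3: 5/5 = 1. Minimum is 1 at row 3 (u3 leaves); pivot element 5.
Divide row 3 by 5; eliminate column x_2 from the other rows.
z-row update in column x_3: -9 − (-2)·(1/5) = -43/5.

-43/5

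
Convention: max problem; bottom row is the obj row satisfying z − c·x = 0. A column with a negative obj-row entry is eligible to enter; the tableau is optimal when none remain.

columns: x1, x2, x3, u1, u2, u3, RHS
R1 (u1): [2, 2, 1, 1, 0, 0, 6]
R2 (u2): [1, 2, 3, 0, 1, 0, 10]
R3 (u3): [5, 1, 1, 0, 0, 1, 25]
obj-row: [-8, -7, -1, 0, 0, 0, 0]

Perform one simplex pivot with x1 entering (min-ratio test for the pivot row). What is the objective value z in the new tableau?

Ratio test on column x1 — row 1: 6/2 = 3; row 2: 10/1 = 10; row 3: 25/5 = 5. Minimum is 3 at row 1 (u1 leaves); pivot element 2.
Pivot on row 1; the obj-row RHS becomes 0 − (-8)·3 = 24.

24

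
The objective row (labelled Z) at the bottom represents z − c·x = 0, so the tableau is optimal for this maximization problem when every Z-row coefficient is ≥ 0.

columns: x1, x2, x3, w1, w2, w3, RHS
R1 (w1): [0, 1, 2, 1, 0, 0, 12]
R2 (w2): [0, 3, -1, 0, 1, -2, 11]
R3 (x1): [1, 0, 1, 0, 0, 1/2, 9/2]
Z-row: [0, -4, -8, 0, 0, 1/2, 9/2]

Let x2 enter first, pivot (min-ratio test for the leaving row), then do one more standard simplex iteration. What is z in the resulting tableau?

105/2

Ratio test on column x2 — row 1: 12/1 = 12; row 2: 11/3 = 11/3; row 3: entry 0 ≤ 0. Minimum is 11/3 at row 2 (w2 leaves); pivot element 3.
Pivot on row 2; the Z-row RHS becomes 9/2 − (-4)·(11/3) = 115/6.
Next entering variable (most negative Z-row entry -28/3): x3.
Ratio test on column x3 — row 1: (25/3)/(7/3) = 25/7; row 2: entry -1/3 ≤ 0; row 3: (9/2)/1 = 9/2. Minimum is 25/7 at row 1 (w1 leaves); pivot element 7/3.
After the second pivot the Z-row RHS is 115/6 − (-28/3)·(25/7) = 105/2.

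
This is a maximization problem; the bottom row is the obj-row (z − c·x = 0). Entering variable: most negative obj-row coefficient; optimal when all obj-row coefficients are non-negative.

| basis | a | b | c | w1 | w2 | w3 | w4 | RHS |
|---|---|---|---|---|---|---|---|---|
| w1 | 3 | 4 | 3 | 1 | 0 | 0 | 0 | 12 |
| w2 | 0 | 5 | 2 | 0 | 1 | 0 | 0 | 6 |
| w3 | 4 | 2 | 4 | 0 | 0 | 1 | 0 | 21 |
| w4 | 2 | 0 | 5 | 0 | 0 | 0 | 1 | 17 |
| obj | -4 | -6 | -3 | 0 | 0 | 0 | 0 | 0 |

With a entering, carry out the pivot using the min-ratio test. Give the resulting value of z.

16

Ratio test on column a — row 1: 12/3 = 4; row 2: entry 0 ≤ 0; row 3: 21/4 = 21/4; row 4: 17/2 = 17/2. Minimum is 4 at row 1 (w1 leaves); pivot element 3.
Pivot on row 1; the obj-row RHS becomes 0 − (-4)·4 = 16.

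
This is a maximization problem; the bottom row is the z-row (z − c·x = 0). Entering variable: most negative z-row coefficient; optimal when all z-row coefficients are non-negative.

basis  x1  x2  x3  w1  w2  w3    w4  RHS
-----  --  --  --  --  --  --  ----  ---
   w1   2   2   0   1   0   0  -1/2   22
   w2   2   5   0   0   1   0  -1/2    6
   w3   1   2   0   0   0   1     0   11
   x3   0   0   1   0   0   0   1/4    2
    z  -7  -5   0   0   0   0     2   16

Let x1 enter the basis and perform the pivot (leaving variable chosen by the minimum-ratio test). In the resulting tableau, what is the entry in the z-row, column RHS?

37

Ratio test on column x1 — row 1: 22/2 = 11; row 2: 6/2 = 3; row 3: 11/1 = 11; row 4: entry 0 ≤ 0. Minimum is 3 at row 2 (w2 leaves); pivot element 2.
Divide row 2 by 2; eliminate column x1 from the other rows.
z-row update in column RHS: 16 − (-7)·3 = 37.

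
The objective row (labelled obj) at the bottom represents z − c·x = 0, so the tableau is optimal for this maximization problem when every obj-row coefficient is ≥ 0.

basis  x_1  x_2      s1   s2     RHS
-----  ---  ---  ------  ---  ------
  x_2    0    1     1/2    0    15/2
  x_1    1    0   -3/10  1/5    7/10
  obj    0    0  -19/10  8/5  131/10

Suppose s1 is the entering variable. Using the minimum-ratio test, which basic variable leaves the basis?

Column s1 entries and ratios — x_2: (15/2)/(1/2) = 15; x_1: -3/10 ≤ 0, skip.
Smallest ratio is 15 in the row of x_2, so x_2 leaves.

x_2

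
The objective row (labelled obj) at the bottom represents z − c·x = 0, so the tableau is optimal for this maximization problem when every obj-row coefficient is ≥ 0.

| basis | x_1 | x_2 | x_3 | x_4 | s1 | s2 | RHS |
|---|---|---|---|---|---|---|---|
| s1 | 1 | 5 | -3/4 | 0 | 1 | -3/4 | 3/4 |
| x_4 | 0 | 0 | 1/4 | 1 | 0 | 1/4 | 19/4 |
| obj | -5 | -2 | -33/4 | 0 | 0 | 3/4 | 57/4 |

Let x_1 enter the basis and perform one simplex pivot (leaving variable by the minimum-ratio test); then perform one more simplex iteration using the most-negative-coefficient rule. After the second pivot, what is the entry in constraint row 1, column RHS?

Ratio test on column x_1 — row 1: (3/4)/1 = 3/4; row 2: entry 0 ≤ 0. Minimum is 3/4 at row 1 (s1 leaves); pivot element 1.
Divide row 1 by 1; eliminate column x_1 from the other rows.
Second iteration: most negative obj-row entry is -12 in column x_3, so x_3 enters.
Ratio test on column x_3 — row 1: entry -3/4 ≤ 0; row 2: (19/4)/(1/4) = 19. Minimum is 19 at row 2 (x_4 leaves); pivot element 1/4.
Divide row 2 by 1/4; eliminate column x_3 from the other rows.
After both pivots, the entry at constraint row 1, column RHS is 15.

15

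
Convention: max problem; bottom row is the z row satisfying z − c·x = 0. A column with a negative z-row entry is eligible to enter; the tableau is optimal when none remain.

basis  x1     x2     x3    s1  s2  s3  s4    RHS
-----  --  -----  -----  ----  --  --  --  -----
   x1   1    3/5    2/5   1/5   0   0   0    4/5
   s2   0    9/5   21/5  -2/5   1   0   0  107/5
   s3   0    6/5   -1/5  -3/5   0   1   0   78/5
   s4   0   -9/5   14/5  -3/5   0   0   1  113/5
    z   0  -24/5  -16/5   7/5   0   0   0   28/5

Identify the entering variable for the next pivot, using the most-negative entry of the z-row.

x2

Negative z-row entries: x2: -24/5, x3: -16/5.
The most negative is -24/5 in column x2, so x2 enters.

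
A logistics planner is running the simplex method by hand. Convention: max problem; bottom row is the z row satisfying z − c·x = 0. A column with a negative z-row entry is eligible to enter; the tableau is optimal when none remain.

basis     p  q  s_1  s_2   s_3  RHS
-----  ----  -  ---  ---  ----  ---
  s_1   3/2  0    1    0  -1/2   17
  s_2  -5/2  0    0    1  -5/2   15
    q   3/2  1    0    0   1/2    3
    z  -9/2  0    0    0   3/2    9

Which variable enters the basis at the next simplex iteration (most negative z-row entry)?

Negative z-row entries: p: -9/2.
The most negative is -9/2 in column p, so p enters.

p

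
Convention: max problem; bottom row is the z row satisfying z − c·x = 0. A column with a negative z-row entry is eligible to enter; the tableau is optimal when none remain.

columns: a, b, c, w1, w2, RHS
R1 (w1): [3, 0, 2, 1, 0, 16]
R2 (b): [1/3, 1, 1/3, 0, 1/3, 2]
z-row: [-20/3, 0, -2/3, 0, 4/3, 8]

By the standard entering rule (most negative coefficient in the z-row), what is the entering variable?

a

Negative z-row entries: a: -20/3, c: -2/3.
The most negative is -20/3 in column a, so a enters.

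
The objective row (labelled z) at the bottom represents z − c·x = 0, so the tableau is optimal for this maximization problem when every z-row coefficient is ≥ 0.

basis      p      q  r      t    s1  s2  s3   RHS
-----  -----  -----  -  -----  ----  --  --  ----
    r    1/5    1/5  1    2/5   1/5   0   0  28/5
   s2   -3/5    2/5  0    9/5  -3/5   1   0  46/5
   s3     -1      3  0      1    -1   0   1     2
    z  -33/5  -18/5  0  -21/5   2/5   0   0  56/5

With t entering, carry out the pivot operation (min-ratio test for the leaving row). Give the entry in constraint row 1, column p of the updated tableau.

Ratio test on column t — row 1: (28/5)/(2/5) = 14; row 2: (46/5)/(9/5) = 46/9; row 3: 2/1 = 2. Minimum is 2 at row 3 (s3 leaves); pivot element 1.
Divide row 3 by 1; eliminate column t from the other rows.
Row 1 update in column p: 1/5 − (2/5)·(-1) = 3/5.

3/5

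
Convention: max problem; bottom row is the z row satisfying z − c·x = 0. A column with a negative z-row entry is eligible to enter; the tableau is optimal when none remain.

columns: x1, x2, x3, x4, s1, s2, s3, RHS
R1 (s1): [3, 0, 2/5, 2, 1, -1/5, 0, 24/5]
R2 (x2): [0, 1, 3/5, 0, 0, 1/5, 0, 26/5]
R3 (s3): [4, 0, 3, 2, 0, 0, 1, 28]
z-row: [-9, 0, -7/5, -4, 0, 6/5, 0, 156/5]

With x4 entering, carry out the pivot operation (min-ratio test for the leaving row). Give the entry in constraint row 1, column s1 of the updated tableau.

1/2

Ratio test on column x4 — row 1: (24/5)/2 = 12/5; row 2: entry 0 ≤ 0; row 3: 28/2 = 14. Minimum is 12/5 at row 1 (s1 leaves); pivot element 2.
Divide row 1 by 2; eliminate column x4 from the other rows.
In the new row 1, the s1 entry is the old entry divided by the pivot: 1/2 = 1/2.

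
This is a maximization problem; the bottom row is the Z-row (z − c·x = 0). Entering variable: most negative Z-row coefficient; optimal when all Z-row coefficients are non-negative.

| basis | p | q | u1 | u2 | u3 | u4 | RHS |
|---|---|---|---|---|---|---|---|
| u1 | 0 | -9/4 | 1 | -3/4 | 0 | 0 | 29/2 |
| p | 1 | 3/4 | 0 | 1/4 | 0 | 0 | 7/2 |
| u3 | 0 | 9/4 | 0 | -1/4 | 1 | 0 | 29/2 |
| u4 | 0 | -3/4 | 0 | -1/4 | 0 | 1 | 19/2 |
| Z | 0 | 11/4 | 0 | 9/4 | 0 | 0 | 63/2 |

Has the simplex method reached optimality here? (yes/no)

Every Z-row coefficient is ≥ 0, so the tableau is optimal.

yes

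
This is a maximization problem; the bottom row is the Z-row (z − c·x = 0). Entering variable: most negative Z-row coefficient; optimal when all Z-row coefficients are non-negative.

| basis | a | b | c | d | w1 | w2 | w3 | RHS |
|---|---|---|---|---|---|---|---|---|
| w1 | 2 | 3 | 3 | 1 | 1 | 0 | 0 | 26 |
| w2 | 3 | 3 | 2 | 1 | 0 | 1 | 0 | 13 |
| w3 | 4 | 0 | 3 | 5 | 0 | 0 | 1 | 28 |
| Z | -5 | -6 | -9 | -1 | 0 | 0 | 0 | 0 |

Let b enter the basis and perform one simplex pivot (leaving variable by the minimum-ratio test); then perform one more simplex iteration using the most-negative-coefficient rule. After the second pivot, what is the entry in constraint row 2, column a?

3/2

Ratio test on column b — row 1: 26/3 = 26/3; row 2: 13/3 = 13/3; row 3: entry 0 ≤ 0. Minimum is 13/3 at row 2 (w2 leaves); pivot element 3.
Divide row 2 by 3; eliminate column b from the other rows.
Second iteration: most negative Z-row entry is -5 in column c, so c enters.
Ratio test on column c — row 1: 13/1 = 13; row 2: (13/3)/(2/3) = 13/2; row 3: 28/3 = 28/3. Minimum is 13/2 at row 2 (b leaves); pivot element 2/3.
Divide row 2 by 2/3; eliminate column c from the other rows.
After both pivots, the entry at constraint row 2, column a is 3/2.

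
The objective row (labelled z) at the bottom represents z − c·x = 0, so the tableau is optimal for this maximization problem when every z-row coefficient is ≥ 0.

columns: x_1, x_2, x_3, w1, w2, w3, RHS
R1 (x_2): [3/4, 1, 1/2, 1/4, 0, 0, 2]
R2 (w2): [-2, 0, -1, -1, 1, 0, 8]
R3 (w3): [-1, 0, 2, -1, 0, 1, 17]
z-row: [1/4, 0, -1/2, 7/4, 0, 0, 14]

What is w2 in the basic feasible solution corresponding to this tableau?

w2 is basic (row 2); its value is the RHS of that row, 8.

8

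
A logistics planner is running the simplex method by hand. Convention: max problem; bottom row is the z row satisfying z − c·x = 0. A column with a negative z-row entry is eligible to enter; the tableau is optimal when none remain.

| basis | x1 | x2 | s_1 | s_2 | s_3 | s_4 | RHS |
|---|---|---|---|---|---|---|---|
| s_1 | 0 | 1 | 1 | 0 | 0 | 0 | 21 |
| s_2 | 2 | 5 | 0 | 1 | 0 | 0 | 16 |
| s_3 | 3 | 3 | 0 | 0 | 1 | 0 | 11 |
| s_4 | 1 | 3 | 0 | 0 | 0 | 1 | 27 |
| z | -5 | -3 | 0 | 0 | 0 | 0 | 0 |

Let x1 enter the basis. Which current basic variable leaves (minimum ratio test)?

Column x1 entries and ratios — s_1: 0 ≤ 0, skip; s_2: 16/2 = 8; s_3: 11/3 = 11/3; s_4: 27/1 = 27.
Smallest ratio is 11/3 in the row of s_3, so s_3 leaves.

s_3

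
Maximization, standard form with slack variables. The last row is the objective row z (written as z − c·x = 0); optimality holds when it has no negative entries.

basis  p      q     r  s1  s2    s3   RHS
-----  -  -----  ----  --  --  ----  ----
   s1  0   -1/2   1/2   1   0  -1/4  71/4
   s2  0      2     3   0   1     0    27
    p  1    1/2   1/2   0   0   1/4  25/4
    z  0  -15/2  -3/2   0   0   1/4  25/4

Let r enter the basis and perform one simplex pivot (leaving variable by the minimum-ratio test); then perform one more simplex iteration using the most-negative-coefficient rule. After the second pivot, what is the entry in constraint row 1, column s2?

Ratio test on column r — row 1: (71/4)/(1/2) = 71/2; row 2: 27/3 = 9; row 3: (25/4)/(1/2) = 25/2. Minimum is 9 at row 2 (s2 leaves); pivot element 3.
Divide row 2 by 3; eliminate column r from the other rows.
Second iteration: most negative z-row entry is -13/2 in column q, so q enters.
Ratio test on column q — row 1: entry -5/6 ≤ 0; row 2: 9/(2/3) = 27/2; row 3: (7/4)/(1/6) = 21/2. Minimum is 21/2 at row 3 (p leaves); pivot element 1/6.
Divide row 3 by 1/6; eliminate column q from the other rows.
After both pivots, the entry at constraint row 1, column s2 is -1.

-1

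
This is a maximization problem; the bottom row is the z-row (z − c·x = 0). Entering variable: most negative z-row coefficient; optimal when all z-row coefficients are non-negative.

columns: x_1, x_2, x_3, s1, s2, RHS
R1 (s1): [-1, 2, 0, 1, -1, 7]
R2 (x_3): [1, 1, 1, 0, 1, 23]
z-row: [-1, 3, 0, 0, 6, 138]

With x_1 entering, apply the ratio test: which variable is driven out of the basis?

x_3

Column x_1 entries and ratios — s1: -1 ≤ 0, skip; x_3: 23/1 = 23.
Smallest ratio is 23 in the row of x_3, so x_3 leaves.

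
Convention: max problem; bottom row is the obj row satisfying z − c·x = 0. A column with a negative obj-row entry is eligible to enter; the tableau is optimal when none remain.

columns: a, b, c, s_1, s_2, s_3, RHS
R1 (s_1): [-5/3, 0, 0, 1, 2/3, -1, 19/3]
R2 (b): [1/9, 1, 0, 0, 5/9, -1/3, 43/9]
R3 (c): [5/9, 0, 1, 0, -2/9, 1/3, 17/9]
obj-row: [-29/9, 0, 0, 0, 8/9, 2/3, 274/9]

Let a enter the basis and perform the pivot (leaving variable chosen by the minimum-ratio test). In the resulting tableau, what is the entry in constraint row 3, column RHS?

17/5

Ratio test on column a — row 1: entry -5/3 ≤ 0; row 2: (43/9)/(1/9) = 43; row 3: (17/9)/(5/9) = 17/5. Minimum is 17/5 at row 3 (c leaves); pivot element 5/9.
Divide row 3 by 5/9; eliminate column a from the other rows.
In the new row 3, the RHS entry is the old entry divided by the pivot: (17/9)/(5/9) = 17/5.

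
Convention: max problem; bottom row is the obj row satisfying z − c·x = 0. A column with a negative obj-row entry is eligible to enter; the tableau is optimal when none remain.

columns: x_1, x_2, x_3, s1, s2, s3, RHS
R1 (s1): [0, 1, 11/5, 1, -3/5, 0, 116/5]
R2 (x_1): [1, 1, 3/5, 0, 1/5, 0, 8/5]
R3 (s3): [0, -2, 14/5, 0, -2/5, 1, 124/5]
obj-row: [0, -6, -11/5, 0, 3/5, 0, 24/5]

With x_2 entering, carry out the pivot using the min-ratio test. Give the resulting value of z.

72/5

Ratio test on column x_2 — row 1: (116/5)/1 = 116/5; row 2: (8/5)/1 = 8/5; row 3: entry -2 ≤ 0. Minimum is 8/5 at row 2 (x_1 leaves); pivot element 1.
Pivot on row 2; the obj-row RHS becomes 24/5 − (-6)·(8/5) = 72/5.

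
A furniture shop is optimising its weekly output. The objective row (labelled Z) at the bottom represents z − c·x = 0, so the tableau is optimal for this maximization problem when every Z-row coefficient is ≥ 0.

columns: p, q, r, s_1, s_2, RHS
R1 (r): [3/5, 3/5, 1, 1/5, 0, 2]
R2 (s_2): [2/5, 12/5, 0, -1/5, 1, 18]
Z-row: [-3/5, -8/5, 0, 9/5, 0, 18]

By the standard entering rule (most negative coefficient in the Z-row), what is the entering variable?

q

Negative Z-row entries: p: -3/5, q: -8/5.
The most negative is -8/5 in column q, so q enters.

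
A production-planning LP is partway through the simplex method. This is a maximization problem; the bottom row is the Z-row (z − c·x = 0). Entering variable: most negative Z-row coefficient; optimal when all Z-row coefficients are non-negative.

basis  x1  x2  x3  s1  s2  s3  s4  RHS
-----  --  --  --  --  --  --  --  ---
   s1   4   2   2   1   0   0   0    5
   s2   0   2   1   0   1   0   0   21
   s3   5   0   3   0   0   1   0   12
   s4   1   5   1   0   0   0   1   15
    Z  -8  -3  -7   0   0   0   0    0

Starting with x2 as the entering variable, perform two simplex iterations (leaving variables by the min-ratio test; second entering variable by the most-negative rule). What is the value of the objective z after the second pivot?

35/2

Ratio test on column x2 — row 1: 5/2 = 5/2; row 2: 21/2 = 21/2; row 3: entry 0 ≤ 0; row 4: 15/5 = 3. Minimum is 5/2 at row 1 (s1 leaves); pivot element 2.
Pivot on row 1; the Z-row RHS becomes 0 − (-3)·(5/2) = 15/2.
Next entering variable (most negative Z-row entry -4): x3.
Ratio test on column x3 — row 1: (5/2)/1 = 5/2; row 2: entry -1 ≤ 0; row 3: 12/3 = 4; row 4: entry -4 ≤ 0. Minimum is 5/2 at row 1 (x2 leaves); pivot element 1.
After the second pivot the Z-row RHS is 15/2 − (-4)·(5/2) = 35/2.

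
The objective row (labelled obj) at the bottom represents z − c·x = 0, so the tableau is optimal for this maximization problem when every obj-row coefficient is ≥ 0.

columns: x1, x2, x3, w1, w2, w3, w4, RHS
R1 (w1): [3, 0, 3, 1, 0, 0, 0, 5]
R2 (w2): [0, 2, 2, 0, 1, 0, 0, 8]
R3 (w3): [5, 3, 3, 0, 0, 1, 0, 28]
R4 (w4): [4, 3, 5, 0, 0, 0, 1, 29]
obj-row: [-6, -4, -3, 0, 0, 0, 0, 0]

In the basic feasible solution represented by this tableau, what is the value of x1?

0

x1 is not in the basis, so in the current basic feasible solution x1 = 0.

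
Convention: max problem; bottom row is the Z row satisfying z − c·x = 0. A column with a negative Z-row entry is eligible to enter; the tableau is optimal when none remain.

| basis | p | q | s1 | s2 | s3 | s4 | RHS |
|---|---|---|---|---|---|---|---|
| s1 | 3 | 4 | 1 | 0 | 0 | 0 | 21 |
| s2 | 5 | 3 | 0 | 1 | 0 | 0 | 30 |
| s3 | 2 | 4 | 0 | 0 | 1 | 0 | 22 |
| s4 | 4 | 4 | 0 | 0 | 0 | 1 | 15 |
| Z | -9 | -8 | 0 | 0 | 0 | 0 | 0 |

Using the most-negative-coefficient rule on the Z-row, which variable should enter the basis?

Negative Z-row entries: p: -9, q: -8.
The most negative is -9 in column p, so p enters.

p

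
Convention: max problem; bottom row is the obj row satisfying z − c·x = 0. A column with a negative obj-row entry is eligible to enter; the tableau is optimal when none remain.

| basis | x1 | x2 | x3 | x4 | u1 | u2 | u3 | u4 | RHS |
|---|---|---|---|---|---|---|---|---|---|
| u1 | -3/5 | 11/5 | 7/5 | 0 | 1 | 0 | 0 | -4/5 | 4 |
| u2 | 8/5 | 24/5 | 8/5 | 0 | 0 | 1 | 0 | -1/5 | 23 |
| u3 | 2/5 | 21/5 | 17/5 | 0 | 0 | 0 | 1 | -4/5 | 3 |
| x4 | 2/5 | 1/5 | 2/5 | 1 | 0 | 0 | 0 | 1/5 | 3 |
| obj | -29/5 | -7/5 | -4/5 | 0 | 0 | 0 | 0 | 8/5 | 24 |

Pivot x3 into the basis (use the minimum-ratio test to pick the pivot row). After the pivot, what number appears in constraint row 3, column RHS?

Ratio test on column x3 — row 1: 4/(7/5) = 20/7; row 2: 23/(8/5) = 115/8; row 3: 3/(17/5) = 15/17; row 4: 3/(2/5) = 15/2. Minimum is 15/17 at row 3 (u3 leaves); pivot element 17/5.
Divide row 3 by 17/5; eliminate column x3 from the other rows.
In the new row 3, the RHS entry is the old entry divided by the pivot: 3/(17/5) = 15/17.

15/17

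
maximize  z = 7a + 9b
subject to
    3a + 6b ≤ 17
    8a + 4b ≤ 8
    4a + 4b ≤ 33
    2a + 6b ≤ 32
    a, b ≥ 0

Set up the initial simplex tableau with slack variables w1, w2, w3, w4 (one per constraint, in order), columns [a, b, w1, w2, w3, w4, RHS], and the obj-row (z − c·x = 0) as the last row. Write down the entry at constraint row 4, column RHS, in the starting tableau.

The RHS of constraint 4 is b_4 = 32.

32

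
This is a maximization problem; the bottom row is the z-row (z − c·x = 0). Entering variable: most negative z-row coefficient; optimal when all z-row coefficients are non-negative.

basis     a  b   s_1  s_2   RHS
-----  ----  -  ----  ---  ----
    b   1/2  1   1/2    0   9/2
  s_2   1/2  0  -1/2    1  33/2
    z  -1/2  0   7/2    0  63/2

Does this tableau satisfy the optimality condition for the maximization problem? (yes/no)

no

The z-row has a negative entry -1/2 in column a, so it is not optimal.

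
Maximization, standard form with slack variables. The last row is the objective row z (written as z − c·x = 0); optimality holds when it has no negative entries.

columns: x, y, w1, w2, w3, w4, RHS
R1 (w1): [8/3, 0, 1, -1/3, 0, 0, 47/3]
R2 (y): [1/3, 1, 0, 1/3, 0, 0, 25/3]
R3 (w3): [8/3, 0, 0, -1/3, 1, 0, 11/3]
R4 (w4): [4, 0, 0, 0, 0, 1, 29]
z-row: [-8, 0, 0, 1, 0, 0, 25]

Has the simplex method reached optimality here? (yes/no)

no

The z-row has a negative entry -8 in column x, so it is not optimal.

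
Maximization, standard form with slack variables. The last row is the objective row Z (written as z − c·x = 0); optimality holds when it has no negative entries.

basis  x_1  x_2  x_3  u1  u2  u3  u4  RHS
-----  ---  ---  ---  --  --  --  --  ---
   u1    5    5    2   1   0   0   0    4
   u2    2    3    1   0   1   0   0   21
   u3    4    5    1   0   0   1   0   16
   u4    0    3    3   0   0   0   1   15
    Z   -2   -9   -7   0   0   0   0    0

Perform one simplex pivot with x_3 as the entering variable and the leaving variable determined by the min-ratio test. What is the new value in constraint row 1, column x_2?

Ratio test on column x_3 — row 1: 4/2 = 2; row 2: 21/1 = 21; row 3: 16/1 = 16; row 4: 15/3 = 5. Minimum is 2 at row 1 (u1 leaves); pivot element 2.
Divide row 1 by 2; eliminate column x_3 from the other rows.
In the new row 1, the x_2 entry is the old entry divided by the pivot: 5/2 = 5/2.

5/2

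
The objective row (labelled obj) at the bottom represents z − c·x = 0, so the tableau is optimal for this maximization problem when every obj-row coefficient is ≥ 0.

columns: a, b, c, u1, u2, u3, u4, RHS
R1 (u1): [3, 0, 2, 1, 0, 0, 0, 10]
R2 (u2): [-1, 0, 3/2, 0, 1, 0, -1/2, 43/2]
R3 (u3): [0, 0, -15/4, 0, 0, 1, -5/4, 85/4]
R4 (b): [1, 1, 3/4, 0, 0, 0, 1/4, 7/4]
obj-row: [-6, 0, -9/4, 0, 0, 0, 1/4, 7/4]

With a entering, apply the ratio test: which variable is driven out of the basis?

Column a entries and ratios — u1: 10/3 = 10/3; u2: -1 ≤ 0, skip; u3: 0 ≤ 0, skip; b: (7/4)/1 = 7/4.
Smallest ratio is 7/4 in the row of b, so b leaves.

b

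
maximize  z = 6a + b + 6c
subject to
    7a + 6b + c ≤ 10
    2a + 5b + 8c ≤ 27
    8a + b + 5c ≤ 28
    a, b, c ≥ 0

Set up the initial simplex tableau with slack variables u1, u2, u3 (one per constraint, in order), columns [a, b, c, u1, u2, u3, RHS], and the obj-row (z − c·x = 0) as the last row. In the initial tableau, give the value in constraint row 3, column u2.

0

Slack u2 belongs to constraint 2; its column is the unit vector e_2, so the entry in row 3 is 0.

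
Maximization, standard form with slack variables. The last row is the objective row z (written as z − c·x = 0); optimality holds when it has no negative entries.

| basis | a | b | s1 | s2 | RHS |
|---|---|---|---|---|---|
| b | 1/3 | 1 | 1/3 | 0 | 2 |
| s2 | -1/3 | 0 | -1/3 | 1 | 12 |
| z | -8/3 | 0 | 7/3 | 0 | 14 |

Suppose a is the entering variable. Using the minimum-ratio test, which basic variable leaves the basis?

Column a entries and ratios — b: 2/(1/3) = 6; s2: -1/3 ≤ 0, skip.
Smallest ratio is 6 in the row of b, so b leaves.

b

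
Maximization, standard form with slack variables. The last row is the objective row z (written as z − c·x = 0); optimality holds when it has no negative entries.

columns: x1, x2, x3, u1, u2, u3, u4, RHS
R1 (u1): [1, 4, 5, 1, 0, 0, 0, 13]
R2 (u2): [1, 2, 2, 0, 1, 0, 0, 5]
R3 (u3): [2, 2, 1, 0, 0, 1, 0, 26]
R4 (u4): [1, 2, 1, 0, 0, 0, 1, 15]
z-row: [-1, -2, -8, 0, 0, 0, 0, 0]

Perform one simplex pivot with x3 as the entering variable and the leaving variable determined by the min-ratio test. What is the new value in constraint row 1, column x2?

-1

Ratio test on column x3 — row 1: 13/5 = 13/5; row 2: 5/2 = 5/2; row 3: 26/1 = 26; row 4: 15/1 = 15. Minimum is 5/2 at row 2 (u2 leaves); pivot element 2.
Divide row 2 by 2; eliminate column x3 from the other rows.
Row 1 update in column x2: 4 − 5·1 = -1.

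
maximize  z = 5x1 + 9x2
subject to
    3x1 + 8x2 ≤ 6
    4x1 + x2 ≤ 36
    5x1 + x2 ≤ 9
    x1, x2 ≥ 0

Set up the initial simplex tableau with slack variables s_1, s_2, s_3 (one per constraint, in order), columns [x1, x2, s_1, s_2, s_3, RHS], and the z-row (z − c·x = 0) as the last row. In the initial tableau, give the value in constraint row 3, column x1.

Constraint 3 has coefficient 5 on x1.

5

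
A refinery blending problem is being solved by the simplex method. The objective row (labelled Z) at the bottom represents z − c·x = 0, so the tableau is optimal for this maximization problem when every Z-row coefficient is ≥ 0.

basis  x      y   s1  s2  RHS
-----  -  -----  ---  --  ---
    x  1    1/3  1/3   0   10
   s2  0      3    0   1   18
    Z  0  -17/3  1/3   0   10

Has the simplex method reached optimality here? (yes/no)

The Z-row has a negative entry -17/3 in column y, so it is not optimal.

no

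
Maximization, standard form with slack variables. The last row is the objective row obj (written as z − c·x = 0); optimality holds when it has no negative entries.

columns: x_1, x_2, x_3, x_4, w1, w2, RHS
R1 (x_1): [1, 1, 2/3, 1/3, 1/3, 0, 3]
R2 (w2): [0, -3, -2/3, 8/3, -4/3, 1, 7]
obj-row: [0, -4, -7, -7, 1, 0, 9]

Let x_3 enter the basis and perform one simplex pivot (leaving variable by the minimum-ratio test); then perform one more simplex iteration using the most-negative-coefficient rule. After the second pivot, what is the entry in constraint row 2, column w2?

Ratio test on column x_3 — row 1: 3/(2/3) = 9/2; row 2: entry -2/3 ≤ 0. Minimum is 9/2 at row 1 (x_1 leaves); pivot element 2/3.
Divide row 1 by 2/3; eliminate column x_3 from the other rows.
Second iteration: most negative obj-row entry is -7/2 in column x_4, so x_4 enters.
Ratio test on column x_4 — row 1: (9/2)/(1/2) = 9; row 2: 10/3 = 10/3. Minimum is 10/3 at row 2 (w2 leaves); pivot element 3.
Divide row 2 by 3; eliminate column x_4 from the other rows.
After both pivots, the entry at constraint row 2, column w2 is 1/3.

1/3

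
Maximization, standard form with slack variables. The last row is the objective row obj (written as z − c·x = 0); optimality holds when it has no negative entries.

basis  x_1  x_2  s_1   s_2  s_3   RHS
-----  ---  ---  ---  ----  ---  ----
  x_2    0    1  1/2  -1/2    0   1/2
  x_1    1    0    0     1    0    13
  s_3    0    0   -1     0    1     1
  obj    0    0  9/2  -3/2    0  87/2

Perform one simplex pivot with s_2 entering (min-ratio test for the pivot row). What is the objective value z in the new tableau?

63

Ratio test on column s_2 — row 1: entry -1/2 ≤ 0; row 2: 13/1 = 13; row 3: entry 0 ≤ 0. Minimum is 13 at row 2 (x_1 leaves); pivot element 1.
Pivot on row 2; the obj-row RHS becomes 87/2 − (-3/2)·13 = 63.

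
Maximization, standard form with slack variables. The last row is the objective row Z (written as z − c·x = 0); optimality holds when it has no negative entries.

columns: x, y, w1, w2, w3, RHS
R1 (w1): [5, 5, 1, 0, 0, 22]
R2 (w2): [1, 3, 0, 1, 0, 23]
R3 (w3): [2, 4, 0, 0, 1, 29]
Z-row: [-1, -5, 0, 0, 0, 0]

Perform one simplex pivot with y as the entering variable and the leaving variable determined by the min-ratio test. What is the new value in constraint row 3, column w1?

Ratio test on column y — row 1: 22/5 = 22/5; row 2: 23/3 = 23/3; row 3: 29/4 = 29/4. Minimum is 22/5 at row 1 (w1 leaves); pivot element 5.
Divide row 1 by 5; eliminate column y from the other rows.
Row 3 update in column w1: 0 − 4·(1/5) = -4/5.

-4/5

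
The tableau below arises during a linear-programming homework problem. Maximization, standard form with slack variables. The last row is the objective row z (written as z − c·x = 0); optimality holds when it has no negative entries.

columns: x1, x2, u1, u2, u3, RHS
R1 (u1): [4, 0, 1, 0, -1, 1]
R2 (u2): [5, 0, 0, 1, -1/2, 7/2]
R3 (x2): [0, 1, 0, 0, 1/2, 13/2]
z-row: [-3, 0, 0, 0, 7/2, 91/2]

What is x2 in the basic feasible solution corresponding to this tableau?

x2 is basic (row 3); its value is the RHS of that row, 13/2.

13/2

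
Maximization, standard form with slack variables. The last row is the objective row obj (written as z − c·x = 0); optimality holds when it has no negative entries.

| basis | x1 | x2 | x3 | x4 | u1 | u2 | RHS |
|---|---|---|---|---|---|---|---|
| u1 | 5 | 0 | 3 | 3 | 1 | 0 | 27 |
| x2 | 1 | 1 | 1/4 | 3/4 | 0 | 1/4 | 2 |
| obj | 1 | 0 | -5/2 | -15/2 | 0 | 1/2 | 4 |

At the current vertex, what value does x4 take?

x4 is not in the basis, so in the current basic feasible solution x4 = 0.

0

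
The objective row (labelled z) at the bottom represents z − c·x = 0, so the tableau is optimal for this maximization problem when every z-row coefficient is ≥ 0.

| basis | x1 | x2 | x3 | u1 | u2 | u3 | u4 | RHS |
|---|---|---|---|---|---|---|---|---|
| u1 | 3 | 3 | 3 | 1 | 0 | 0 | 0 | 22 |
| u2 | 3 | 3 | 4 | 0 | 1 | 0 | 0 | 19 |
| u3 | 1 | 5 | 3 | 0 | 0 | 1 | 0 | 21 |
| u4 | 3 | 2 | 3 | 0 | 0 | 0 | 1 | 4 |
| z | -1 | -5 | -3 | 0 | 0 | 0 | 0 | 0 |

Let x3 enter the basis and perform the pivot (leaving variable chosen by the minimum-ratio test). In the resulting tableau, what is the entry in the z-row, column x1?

2

Ratio test on column x3 — row 1: 22/3 = 22/3; row 2: 19/4 = 19/4; row 3: 21/3 = 7; row 4: 4/3 = 4/3. Minimum is 4/3 at row 4 (u4 leaves); pivot element 3.
Divide row 4 by 3; eliminate column x3 from the other rows.
z-row update in column x1: -1 − (-3)·1 = 2.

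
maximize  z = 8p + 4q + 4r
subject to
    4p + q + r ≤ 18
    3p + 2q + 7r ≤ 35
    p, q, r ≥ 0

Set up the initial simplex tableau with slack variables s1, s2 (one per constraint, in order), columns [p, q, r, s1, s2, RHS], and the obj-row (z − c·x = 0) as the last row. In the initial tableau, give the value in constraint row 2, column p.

3

Constraint 2 has coefficient 3 on p.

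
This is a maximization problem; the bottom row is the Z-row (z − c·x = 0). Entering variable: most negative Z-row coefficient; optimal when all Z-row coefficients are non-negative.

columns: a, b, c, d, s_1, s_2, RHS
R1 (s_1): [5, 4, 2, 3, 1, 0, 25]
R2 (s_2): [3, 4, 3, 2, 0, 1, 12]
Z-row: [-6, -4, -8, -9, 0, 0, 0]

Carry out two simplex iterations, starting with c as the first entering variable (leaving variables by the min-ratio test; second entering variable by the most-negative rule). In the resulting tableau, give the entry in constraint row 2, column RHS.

6

Ratio test on column c — row 1: 25/2 = 25/2; row 2: 12/3 = 4. Minimum is 4 at row 2 (s_2 leaves); pivot element 3.
Divide row 2 by 3; eliminate column c from the other rows.
Second iteration: most negative Z-row entry is -11/3 in column d, so d enters.
Ratio test on column d — row 1: 17/(5/3) = 51/5; row 2: 4/(2/3) = 6. Minimum is 6 at row 2 (c leaves); pivot element 2/3.
Divide row 2 by 2/3; eliminate column d from the other rows.
After both pivots, the entry at constraint row 2, column RHS is 6.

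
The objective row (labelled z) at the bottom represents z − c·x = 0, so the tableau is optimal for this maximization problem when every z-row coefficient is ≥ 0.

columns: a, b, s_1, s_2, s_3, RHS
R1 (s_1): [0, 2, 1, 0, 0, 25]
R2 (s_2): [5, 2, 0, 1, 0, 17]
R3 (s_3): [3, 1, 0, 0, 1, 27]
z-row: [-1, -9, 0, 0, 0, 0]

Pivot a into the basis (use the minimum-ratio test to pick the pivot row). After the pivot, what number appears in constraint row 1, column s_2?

Ratio test on column a — row 1: entry 0 ≤ 0; row 2: 17/5 = 17/5; row 3: 27/3 = 9. Minimum is 17/5 at row 2 (s_2 leaves); pivot element 5.
Divide row 2 by 5; eliminate column a from the other rows.
Row 1 update in column s_2: 0 − 0·(1/5) = 0.

0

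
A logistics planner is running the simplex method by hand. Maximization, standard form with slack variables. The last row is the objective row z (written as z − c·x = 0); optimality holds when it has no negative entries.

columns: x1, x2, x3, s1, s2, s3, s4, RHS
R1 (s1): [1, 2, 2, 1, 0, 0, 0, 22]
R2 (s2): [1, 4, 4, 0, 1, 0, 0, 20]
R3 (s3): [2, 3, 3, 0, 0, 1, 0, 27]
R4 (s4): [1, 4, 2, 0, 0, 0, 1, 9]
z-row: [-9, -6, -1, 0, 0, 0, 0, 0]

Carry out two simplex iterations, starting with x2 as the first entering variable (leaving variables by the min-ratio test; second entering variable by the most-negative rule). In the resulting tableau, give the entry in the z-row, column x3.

Ratio test on column x2 — row 1: 22/2 = 11; row 2: 20/4 = 5; row 3: 27/3 = 9; row 4: 9/4 = 9/4. Minimum is 9/4 at row 4 (s4 leaves); pivot element 4.
Divide row 4 by 4; eliminate column x2 from the other rows.
Second iteration: most negative z-row entry is -15/2 in column x1, so x1 enters.
Ratio test on column x1 — row 1: (35/2)/(1/2) = 35; row 2: entry 0 ≤ 0; row 3: (81/4)/(5/4) = 81/5; row 4: (9/4)/(1/4) = 9. Minimum is 9 at row 4 (x2 leaves); pivot element 1/4.
Divide row 4 by 1/4; eliminate column x1 from the other rows.
After both pivots, the entry at the z-row, column x3 is 17.

17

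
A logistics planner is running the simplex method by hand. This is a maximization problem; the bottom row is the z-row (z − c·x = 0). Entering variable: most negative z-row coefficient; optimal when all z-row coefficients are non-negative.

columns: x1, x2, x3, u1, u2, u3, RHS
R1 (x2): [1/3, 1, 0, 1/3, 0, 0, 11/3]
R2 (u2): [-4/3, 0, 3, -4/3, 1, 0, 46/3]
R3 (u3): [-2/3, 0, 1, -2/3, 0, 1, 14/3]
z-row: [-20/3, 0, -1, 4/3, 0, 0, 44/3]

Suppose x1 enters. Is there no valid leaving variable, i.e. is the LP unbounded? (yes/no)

Column x1 has positive entries in row(s) 1, so the ratio test bounds it — not unbounded.

no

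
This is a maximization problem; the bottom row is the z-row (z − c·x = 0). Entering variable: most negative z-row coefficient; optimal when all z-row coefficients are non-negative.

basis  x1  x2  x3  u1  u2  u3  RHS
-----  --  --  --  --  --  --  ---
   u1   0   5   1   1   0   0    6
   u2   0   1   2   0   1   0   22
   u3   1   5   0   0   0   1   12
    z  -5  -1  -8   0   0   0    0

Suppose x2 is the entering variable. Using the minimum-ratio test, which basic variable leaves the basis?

u1

Column x2 entries and ratios — u1: 6/5 = 6/5; u2: 22/1 = 22; u3: 12/5 = 12/5.
Smallest ratio is 6/5 in the row of u1, so u1 leaves.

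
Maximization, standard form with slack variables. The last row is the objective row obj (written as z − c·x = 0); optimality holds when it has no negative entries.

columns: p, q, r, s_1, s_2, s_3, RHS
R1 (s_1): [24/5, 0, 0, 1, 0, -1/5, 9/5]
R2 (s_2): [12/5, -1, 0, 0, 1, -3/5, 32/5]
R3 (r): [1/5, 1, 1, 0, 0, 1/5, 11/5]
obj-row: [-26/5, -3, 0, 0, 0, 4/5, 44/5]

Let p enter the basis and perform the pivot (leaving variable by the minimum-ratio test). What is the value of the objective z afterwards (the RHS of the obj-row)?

43/4

Ratio test on column p — row 1: (9/5)/(24/5) = 3/8; row 2: (32/5)/(12/5) = 8/3; row 3: (11/5)/(1/5) = 11. Minimum is 3/8 at row 1 (s_1 leaves); pivot element 24/5.
Pivot on row 1; the obj-row RHS becomes 44/5 − (-26/5)·(3/8) = 43/4.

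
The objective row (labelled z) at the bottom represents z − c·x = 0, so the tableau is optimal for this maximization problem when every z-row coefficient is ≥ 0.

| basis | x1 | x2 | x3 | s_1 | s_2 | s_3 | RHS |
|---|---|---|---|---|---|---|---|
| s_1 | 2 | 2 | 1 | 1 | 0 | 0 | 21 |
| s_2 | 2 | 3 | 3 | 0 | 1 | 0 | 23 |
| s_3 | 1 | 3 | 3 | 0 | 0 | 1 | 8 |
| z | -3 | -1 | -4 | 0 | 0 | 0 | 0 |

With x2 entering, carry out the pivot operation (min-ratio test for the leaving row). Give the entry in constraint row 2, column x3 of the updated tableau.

Ratio test on column x2 — row 1: 21/2 = 21/2; row 2: 23/3 = 23/3; row 3: 8/3 = 8/3. Minimum is 8/3 at row 3 (s_3 leaves); pivot element 3.
Divide row 3 by 3; eliminate column x2 from the other rows.
Row 2 update in column x3: 3 − 3·1 = 0.

0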